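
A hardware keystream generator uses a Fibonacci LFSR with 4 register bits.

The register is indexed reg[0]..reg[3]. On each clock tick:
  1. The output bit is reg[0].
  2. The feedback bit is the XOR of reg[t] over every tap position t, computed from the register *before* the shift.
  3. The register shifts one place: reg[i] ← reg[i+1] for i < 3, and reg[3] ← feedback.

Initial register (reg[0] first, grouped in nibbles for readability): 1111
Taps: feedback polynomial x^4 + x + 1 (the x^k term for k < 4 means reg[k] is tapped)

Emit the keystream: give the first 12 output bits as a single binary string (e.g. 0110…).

step | reg (before) | out | fb
   0 | 1111 | 1 | 0
   1 | 1110 | 1 | 0
   2 | 1100 | 1 | 0
   3 | 1000 | 1 | 1
   4 | 0001 | 0 | 0
   5 | 0010 | 0 | 0
   6 | 0100 | 0 | 1
   7 | 1001 | 1 | 1
   8 | 0011 | 0 | 0
   9 | 0110 | 0 | 1
  10 | 1101 | 1 | 0
  11 | 1010 | 1 | 1

111100010011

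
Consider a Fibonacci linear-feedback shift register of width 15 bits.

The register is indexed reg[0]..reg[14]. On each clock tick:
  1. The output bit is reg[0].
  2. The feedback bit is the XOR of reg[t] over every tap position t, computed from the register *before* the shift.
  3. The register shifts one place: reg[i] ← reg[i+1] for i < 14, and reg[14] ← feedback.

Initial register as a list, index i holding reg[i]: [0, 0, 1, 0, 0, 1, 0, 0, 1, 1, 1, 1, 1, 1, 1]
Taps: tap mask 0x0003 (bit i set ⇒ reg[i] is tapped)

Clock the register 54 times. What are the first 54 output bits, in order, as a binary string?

001001001111111011011010000001101101110000010110110010

step | reg (before) | out | fb
   0 | 001001001111111 | 0 | 0
   1 | 010010011111110 | 0 | 1
   2 | 100100111111101 | 1 | 1
   3 | 001001111111011 | 0 | 0
   4 | 010011111110110 | 0 | 1
   5 | 100111111101101 | 1 | 1
   6 | 001111111011011 | 0 | 0
   7 | 011111110110110 | 0 | 1
   8 | 111111101101101 | 1 | 0
   9 | 111111011011010 | 1 | 0
  10 | 111110110110100 | 1 | 0
  11 | 111101101101000 | 1 | 0
  12 | 111011011010000 | 1 | 0
  13 | 110110110100000 | 1 | 0
  14 | 101101101000000 | 1 | 1
  15 | 011011010000001 | 0 | 1
  16 | 110110100000011 | 1 | 0
  17 | 101101000000110 | 1 | 1
  18 | 011010000001101 | 0 | 1
  19 | 110100000011011 | 1 | 0
  20 | 101000000110110 | 1 | 1
  21 | 010000001101101 | 0 | 1
  22 | 100000011011011 | 1 | 1
  23 | 000000110110111 | 0 | 0
  24 | 000001101101110 | 0 | 0
  25 | 000011011011100 | 0 | 0
  26 | 000110110111000 | 0 | 0
  27 | 001101101110000 | 0 | 0
  28 | 011011011100000 | 0 | 1
  29 | 110110111000001 | 1 | 0
  30 | 101101110000010 | 1 | 1
  31 | 011011100000101 | 0 | 1
  32 | 110111000001011 | 1 | 0
  33 | 101110000010110 | 1 | 1
  34 | 011100000101101 | 0 | 1
  35 | 111000001011011 | 1 | 0
  36 | 110000010110110 | 1 | 0
  37 | 100000101101100 | 1 | 1
  38 | 000001011011001 | 0 | 0
  39 | 000010110110010 | 0 | 0
  40 | 000101101100100 | 0 | 0
  41 | 001011011001000 | 0 | 0
  42 | 010110110010000 | 0 | 1
  43 | 101101100100001 | 1 | 1
  44 | 011011001000011 | 0 | 1
  45 | 110110010000111 | 1 | 0
  46 | 101100100001110 | 1 | 1
  47 | 011001000011101 | 0 | 1
  48 | 110010000111011 | 1 | 0
  49 | 100100001110110 | 1 | 1
  50 | 001000011101101 | 0 | 0
  51 | 010000111011010 | 0 | 1
  52 | 100001110110101 | 1 | 1
  53 | 000011101101011 | 0 | 0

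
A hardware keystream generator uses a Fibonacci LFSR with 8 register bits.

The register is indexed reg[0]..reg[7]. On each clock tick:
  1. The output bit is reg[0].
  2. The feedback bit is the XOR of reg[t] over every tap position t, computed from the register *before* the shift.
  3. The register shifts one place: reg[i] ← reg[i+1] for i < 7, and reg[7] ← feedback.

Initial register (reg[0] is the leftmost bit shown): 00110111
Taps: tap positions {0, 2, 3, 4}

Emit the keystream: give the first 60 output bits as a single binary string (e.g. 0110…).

step | reg (before) | out | fb
   0 | 00110111 | 0 | 0
   1 | 01101110 | 0 | 0
   2 | 11011100 | 1 | 1
   3 | 10111001 | 1 | 0
   4 | 01110010 | 0 | 0
   5 | 11100100 | 1 | 0
   6 | 11001000 | 1 | 0
   7 | 10010000 | 1 | 0
   8 | 00100000 | 0 | 1
   9 | 01000001 | 0 | 0
  10 | 10000010 | 1 | 1
  11 | 00000101 | 0 | 0
  12 | 00001010 | 0 | 1
  13 | 00010101 | 0 | 1
  14 | 00101011 | 0 | 0
  15 | 01010110 | 0 | 1
  16 | 10101101 | 1 | 1
  17 | 01011011 | 0 | 0
  18 | 10110110 | 1 | 1
  19 | 01101101 | 0 | 0
  20 | 11011010 | 1 | 1
  21 | 10110101 | 1 | 1
  22 | 01101011 | 0 | 0
  23 | 11010110 | 1 | 0
  24 | 10101100 | 1 | 1
  25 | 01011001 | 0 | 0
  26 | 10110010 | 1 | 1
  27 | 01100101 | 0 | 1
  28 | 11001011 | 1 | 0
  29 | 10010110 | 1 | 0
  30 | 00101100 | 0 | 0
  31 | 01011000 | 0 | 0
  32 | 10110000 | 1 | 1
  33 | 01100001 | 0 | 1
  34 | 11000011 | 1 | 1
  35 | 10000111 | 1 | 1
  36 | 00001111 | 0 | 1
  37 | 00011111 | 0 | 0
  38 | 00111110 | 0 | 1
  39 | 01111101 | 0 | 1
  40 | 11111011 | 1 | 0
  41 | 11110110 | 1 | 1
  42 | 11101101 | 1 | 1
  43 | 11011011 | 1 | 1
  44 | 10110111 | 1 | 1
  45 | 01101111 | 0 | 0
  46 | 11011110 | 1 | 1
  47 | 10111101 | 1 | 0
  48 | 01111010 | 0 | 1
  49 | 11110101 | 1 | 1
  50 | 11101011 | 1 | 1
  51 | 11010111 | 1 | 0
  52 | 10101110 | 1 | 1
  53 | 01011101 | 0 | 0
  54 | 10111010 | 1 | 0
  55 | 01110100 | 0 | 0
  56 | 11101000 | 1 | 1
  57 | 11010001 | 1 | 0
  58 | 10100010 | 1 | 0
  59 | 01000100 | 0 | 0

001101110010000010101101101011001011000011111011011110101110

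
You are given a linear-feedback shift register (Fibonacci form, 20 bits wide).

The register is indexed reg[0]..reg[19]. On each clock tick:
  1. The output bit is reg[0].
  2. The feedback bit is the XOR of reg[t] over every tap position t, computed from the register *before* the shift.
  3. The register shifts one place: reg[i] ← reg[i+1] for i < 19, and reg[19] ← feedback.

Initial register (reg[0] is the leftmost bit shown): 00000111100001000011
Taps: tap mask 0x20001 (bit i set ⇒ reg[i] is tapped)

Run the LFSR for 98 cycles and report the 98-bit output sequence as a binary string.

00000111100001000011011010101101111111001111010001010101011000110010000101111001000100000001010100

step | reg (before) | out | fb
   0 | 00000111100001000011 | 0 | 0
   1 | 00001111000010000110 | 0 | 1
   2 | 00011110000100001101 | 0 | 1
   3 | 00111100001000011011 | 0 | 0
   4 | 01111000010000110110 | 0 | 1
   5 | 11110000100001101101 | 1 | 0
   6 | 11100001000011011010 | 1 | 1
   7 | 11000010000110110101 | 1 | 0
   8 | 10000100001101101010 | 1 | 1
   9 | 00001000011011010101 | 0 | 1
  10 | 00010000110110101011 | 0 | 0
  11 | 00100001101101010110 | 0 | 1
  12 | 01000011011010101101 | 0 | 1
  13 | 10000110110101011011 | 1 | 1
  14 | 00001101101010110111 | 0 | 1
  15 | 00011011010101101111 | 0 | 1
  16 | 00110110101011011111 | 0 | 1
  17 | 01101101010110111111 | 0 | 1
  18 | 11011010101101111111 | 1 | 0
  19 | 10110101011011111110 | 1 | 0
  20 | 01101010110111111100 | 0 | 1
  21 | 11010101101111111001 | 1 | 1
  22 | 10101011011111110011 | 1 | 1
  23 | 01010110111111100111 | 0 | 1
  24 | 10101101111111001111 | 1 | 0
  25 | 01011011111110011110 | 0 | 1
  26 | 10110111111100111101 | 1 | 0
  27 | 01101111111001111010 | 0 | 0
  28 | 11011111110011110100 | 1 | 0
  29 | 10111111100111101000 | 1 | 1
  30 | 01111111001111010001 | 0 | 0
  31 | 11111110011110100010 | 1 | 1
  32 | 11111100111101000101 | 1 | 0
  33 | 11111001111010001010 | 1 | 1
  34 | 11110011110100010101 | 1 | 0
  35 | 11100111101000101010 | 1 | 1
  36 | 11001111010001010101 | 1 | 0
  37 | 10011110100010101010 | 1 | 1
  38 | 00111101000101010101 | 0 | 1
  39 | 01111010001010101011 | 0 | 0
  40 | 11110100010101010110 | 1 | 0
  41 | 11101000101010101100 | 1 | 0
  42 | 11010001010101011000 | 1 | 1
  43 | 10100010101010110001 | 1 | 1
  44 | 01000101010101100011 | 0 | 0
  45 | 10001010101011000110 | 1 | 0
  46 | 00010101010110001100 | 0 | 1
  47 | 00101010101100011001 | 0 | 0
  48 | 01010101011000110010 | 0 | 0
  49 | 10101010110001100100 | 1 | 0
  50 | 01010101100011001000 | 0 | 0
  51 | 10101011000110010000 | 1 | 1
  52 | 01010110001100100001 | 0 | 0
  53 | 10101100011001000010 | 1 | 1
  54 | 01011000110010000101 | 0 | 1
  55 | 10110001100100001011 | 1 | 1
  56 | 01100011001000010111 | 0 | 1
  57 | 11000110010000101111 | 1 | 0
  58 | 10001100100001011110 | 1 | 0
  59 | 00011001000010111100 | 0 | 1
  60 | 00110010000101111001 | 0 | 0
  61 | 01100100001011110010 | 0 | 0
  62 | 11001000010111100100 | 1 | 0
  63 | 10010000101111001000 | 1 | 1
  64 | 00100001011110010001 | 0 | 0
  65 | 01000010111100100010 | 0 | 0
  66 | 10000101111001000100 | 1 | 0
  67 | 00001011110010001000 | 0 | 0
  68 | 00010111100100010000 | 0 | 0
  69 | 00101111001000100000 | 0 | 0
  70 | 01011110010001000000 | 0 | 0
  71 | 10111100100010000000 | 1 | 1
  72 | 01111001000100000001 | 0 | 0
  73 | 11110010001000000010 | 1 | 1
  74 | 11100100010000000101 | 1 | 0
  75 | 11001000100000001010 | 1 | 1
  76 | 10010001000000010101 | 1 | 0
  77 | 00100010000000101010 | 0 | 0
  78 | 01000100000001010100 | 0 | 1
  79 | 10001000000010101001 | 1 | 1
  80 | 00010000000101010011 | 0 | 0
  81 | 00100000001010100110 | 0 | 1
  82 | 01000000010101001101 | 0 | 1
  83 | 10000000101010011011 | 1 | 1
  84 | 00000001010100110111 | 0 | 1
  85 | 00000010101001101111 | 0 | 1
  86 | 00000101010011011111 | 0 | 1
  87 | 00001010100110111111 | 0 | 1
  88 | 00010101001101111111 | 0 | 1
  89 | 00101010011011111111 | 0 | 1
  90 | 01010100110111111111 | 0 | 1
  91 | 10101001101111111111 | 1 | 0
  92 | 01010011011111111110 | 0 | 1
  93 | 10100110111111111101 | 1 | 0
  94 | 01001101111111111010 | 0 | 0
  95 | 10011011111111110100 | 1 | 0
  96 | 00110111111111101000 | 0 | 0
  97 | 01101111111111010000 | 0 | 0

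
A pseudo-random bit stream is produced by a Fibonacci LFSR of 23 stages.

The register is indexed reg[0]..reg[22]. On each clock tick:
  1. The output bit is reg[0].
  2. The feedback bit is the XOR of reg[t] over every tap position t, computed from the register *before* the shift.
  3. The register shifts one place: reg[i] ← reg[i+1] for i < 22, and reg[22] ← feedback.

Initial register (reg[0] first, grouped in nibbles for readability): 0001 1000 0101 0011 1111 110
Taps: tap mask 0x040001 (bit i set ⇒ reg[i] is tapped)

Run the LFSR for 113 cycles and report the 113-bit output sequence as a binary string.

step | reg (before) | out | fb
   0 | 00011000010100111111110 | 0 | 1
   1 | 00110000101001111111101 | 0 | 1
   2 | 01100001010011111111011 | 0 | 1
   3 | 11000010100111111110111 | 1 | 0
   4 | 10000101001111111101110 | 1 | 1
   5 | 00001010011111111011101 | 0 | 1
   6 | 00010100111111110111011 | 0 | 1
   7 | 00101001111111101110111 | 0 | 1
   8 | 01010011111111011101111 | 0 | 0
   9 | 10100111111110111011110 | 1 | 0
  10 | 01001111111101110111100 | 0 | 1
  11 | 10011111111011101111001 | 1 | 0
  12 | 00111111110111011110010 | 0 | 1
  13 | 01111111101110111100101 | 0 | 0
  14 | 11111111011101111001010 | 1 | 1
  15 | 11111110111011110010101 | 1 | 0
  16 | 11111101110111100101010 | 1 | 1
  17 | 11111011101111001010101 | 1 | 0
  18 | 11110111011110010101010 | 1 | 1
  19 | 11101110111100101010101 | 1 | 0
  20 | 11011101111001010101010 | 1 | 1
  21 | 10111011110010101010101 | 1 | 0
  22 | 01110111100101010101010 | 0 | 0
  23 | 11101111001010101010100 | 1 | 0
  24 | 11011110010101010101000 | 1 | 1
  25 | 10111100101010101010001 | 1 | 0
  26 | 01111001010101010100010 | 0 | 0
  27 | 11110010101010101000100 | 1 | 1
  28 | 11100101010101010001001 | 1 | 1
  29 | 11001010101010100010011 | 1 | 0
  30 | 10010101010101000100110 | 1 | 1
  31 | 00101010101010001001101 | 0 | 0
  32 | 01010101010100010011010 | 0 | 1
  33 | 10101010101000100110101 | 1 | 0
  34 | 01010101010001001101010 | 0 | 0
  35 | 10101010100010011010100 | 1 | 0
  36 | 01010101000100110101000 | 0 | 0
  37 | 10101010001001101010000 | 1 | 0
  38 | 01010100010011010100000 | 0 | 0
  39 | 10101000100110101000000 | 1 | 1
  40 | 01010001001101010000001 | 0 | 0
  41 | 10100010011010100000010 | 1 | 1
  42 | 01000100110101000000101 | 0 | 0
  43 | 10001001101010000001010 | 1 | 1
  44 | 00010011010100000010101 | 0 | 1
  45 | 00100110101000000101011 | 0 | 0
  46 | 01001101010000001010110 | 0 | 1
  47 | 10011010100000010101101 | 1 | 1
  48 | 00110101000000101011011 | 0 | 1
  49 | 01101010000001010110111 | 0 | 1
  50 | 11010100000010101101111 | 1 | 1
  51 | 10101000000101011011111 | 1 | 0
  52 | 01010000001010110111110 | 0 | 1
  53 | 10100000010101101111101 | 1 | 0
  54 | 01000000101011011111010 | 0 | 1
  55 | 10000001010110111110101 | 1 | 0
  56 | 00000010101101111101010 | 0 | 0
  57 | 00000101011011111010100 | 0 | 1
  58 | 00001010110111110101001 | 0 | 0
  59 | 00010101101111101010010 | 0 | 1
  60 | 00101011011111010100101 | 0 | 0
  61 | 01010110111110101001010 | 0 | 0
  62 | 10101101111101010010100 | 1 | 0
  63 | 01011011111010100101000 | 0 | 0
  64 | 10110111110101001010000 | 1 | 0
  65 | 01101111101010010100000 | 0 | 0
  66 | 11011111010100101000000 | 1 | 1
  67 | 10111110101001010000001 | 1 | 1
  68 | 01111101010010100000011 | 0 | 0
  69 | 11111010100101000000110 | 1 | 1
  70 | 11110101001010000001101 | 1 | 1
  71 | 11101010010100000011011 | 1 | 0
  72 | 11010100101000000110110 | 1 | 0
  73 | 10101001010000001101100 | 1 | 1
  74 | 01010010100000011011001 | 0 | 1
  75 | 10100101000000110110011 | 1 | 0
  76 | 01001010000001101100110 | 0 | 0
  77 | 10010100000011011001100 | 1 | 1
  78 | 00101000000110110011001 | 0 | 1
  79 | 01010000001101100110011 | 0 | 1
  80 | 10100000011011001100111 | 1 | 1
  81 | 01000000110110011001111 | 0 | 0
  82 | 10000001101100110011110 | 1 | 0
  83 | 00000011011001100111100 | 0 | 1
  84 | 00000110110011001111001 | 0 | 1
  85 | 00001101100110011110011 | 0 | 1
  86 | 00011011001100111100111 | 0 | 0
  87 | 00110110011001111001110 | 0 | 0
  88 | 01101100110011110011100 | 0 | 1
  89 | 11011001100111100111001 | 1 | 0
  90 | 10110011001111001110010 | 1 | 0
  91 | 01100110011110011100100 | 0 | 0
  92 | 11001100111100111001000 | 1 | 1
  93 | 10011001111001110010001 | 1 | 0
  94 | 00110011110011100100010 | 0 | 0
  95 | 01100111100111001000100 | 0 | 0
  96 | 11001111001110010001000 | 1 | 1
  97 | 10011110011100100010001 | 1 | 0
  98 | 00111100111001000100010 | 0 | 0
  99 | 01111001110010001000100 | 0 | 0
 100 | 11110011100100010001000 | 1 | 1
 101 | 11100111001000100010001 | 1 | 0
 102 | 11001110010001000100010 | 1 | 1
 103 | 10011100100010001000101 | 1 | 1
 104 | 00111001000100010001011 | 0 | 0
 105 | 01110010001000100010110 | 0 | 1
 106 | 11100100010001000101101 | 1 | 1
 107 | 11001000100010001011011 | 1 | 0
 108 | 10010001000100010110110 | 1 | 0
 109 | 00100010001000101101100 | 0 | 0
 110 | 01000100010001011011000 | 0 | 1
 111 | 10001000100010110110001 | 1 | 0
 112 | 00010001000101101100010 | 0 | 0

00011000010100111111110111011110010101010101000100110101000000101011011111010100101000000110110011001111001110010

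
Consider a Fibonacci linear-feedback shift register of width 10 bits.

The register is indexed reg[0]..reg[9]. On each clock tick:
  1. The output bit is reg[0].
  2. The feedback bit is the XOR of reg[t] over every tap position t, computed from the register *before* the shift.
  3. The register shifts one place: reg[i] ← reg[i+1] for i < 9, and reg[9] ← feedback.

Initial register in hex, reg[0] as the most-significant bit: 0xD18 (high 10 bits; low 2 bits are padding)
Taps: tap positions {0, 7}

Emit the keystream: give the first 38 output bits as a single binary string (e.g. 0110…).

11010001100001001111111011100011110000

tick  register→output (feedback)
  0  1101000110→1 (0)
  1  1010001100→1 (0)
  2  0100011000→0 (0)
  3  1000110000→1 (1)
  4  0001100001→0 (0)
  5  0011000010→0 (0)
  6  0110000100→0 (1)
  7  1100001001→1 (1)
  8  1000010011→1 (1)
  9  0000100111→0 (1)
 10  0001001111→0 (1)
 11  0010011111→0 (1)
 12  0100111111→0 (1)
 13  1001111111→1 (0)
 14  0011111110→0 (1)
 15  0111111101→0 (1)
 16  1111111011→1 (1)
 17  1111110111→1 (0)
 18  1111101110→1 (0)
 19  1111011100→1 (0)
 20  1110111000→1 (1)
 21  1101110001→1 (1)
 22  1011100011→1 (1)
 23  0111000111→0 (1)
 24  1110001111→1 (0)
 25  1100011110→1 (0)
 26  1000111100→1 (0)
 27  0001111000→0 (0)
 28  0011110000→0 (0)
 29  0111100000→0 (0)
 30  1111000000→1 (1)
 31  1110000001→1 (1)
 32  1100000011→1 (1)
 33  1000000111→1 (0)
 34  0000001110→0 (1)
 35  0000011101→0 (1)
 36  0000111011→0 (0)
 37  0001110110→0 (1)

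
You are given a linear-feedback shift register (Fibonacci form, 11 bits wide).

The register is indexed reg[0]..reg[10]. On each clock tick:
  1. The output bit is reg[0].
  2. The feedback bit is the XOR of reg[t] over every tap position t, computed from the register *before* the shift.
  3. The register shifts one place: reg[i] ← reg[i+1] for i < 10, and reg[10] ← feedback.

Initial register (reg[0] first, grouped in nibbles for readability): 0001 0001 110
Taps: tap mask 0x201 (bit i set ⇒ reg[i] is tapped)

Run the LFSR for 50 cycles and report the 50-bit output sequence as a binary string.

00010001110101111100100011001011111000010011000000

tick  register→output (feedback)
  0  00010001110→0 (1)
  1  00100011101→0 (0)
  2  01000111010→0 (1)
  3  10001110101→1 (1)
  4  00011101011→0 (1)
  5  00111010111→0 (1)
  6  01110101111→0 (1)
  7  11101011111→1 (0)
  8  11010111110→1 (0)
  9  10101111100→1 (1)
 10  01011111001→0 (0)
 11  10111110010→1 (0)
 12  01111100100→0 (0)
 13  11111001000→1 (1)
 14  11110010001→1 (1)
 15  11100100011→1 (0)
 16  11001000110→1 (0)
 17  10010001100→1 (1)
 18  00100011001→0 (0)
 19  01000110010→0 (1)
 20  10001100101→1 (1)
 21  00011001011→0 (1)
 22  00110010111→0 (1)
 23  01100101111→0 (1)
 24  11001011111→1 (0)
 25  10010111110→1 (0)
 26  00101111100→0 (0)
 27  01011111000→0 (0)
 28  10111110000→1 (1)
 29  01111100001→0 (0)
 30  11111000010→1 (0)
 31  11110000100→1 (1)
 32  11100001001→1 (1)
 33  11000010011→1 (0)
 34  10000100110→1 (0)
 35  00001001100→0 (0)
 36  00010011000→0 (0)
 37  00100110000→0 (0)
 38  01001100000→0 (0)
 39  10011000000→1 (1)
 40  00110000001→0 (0)
 41  01100000010→0 (1)
 42  11000000101→1 (1)
 43  10000001011→1 (0)
 44  00000010110→0 (1)
 45  00000101101→0 (0)
 46  00001011010→0 (1)
 47  00010110101→0 (0)
 48  00101101010→0 (1)
 49  01011010101→0 (0)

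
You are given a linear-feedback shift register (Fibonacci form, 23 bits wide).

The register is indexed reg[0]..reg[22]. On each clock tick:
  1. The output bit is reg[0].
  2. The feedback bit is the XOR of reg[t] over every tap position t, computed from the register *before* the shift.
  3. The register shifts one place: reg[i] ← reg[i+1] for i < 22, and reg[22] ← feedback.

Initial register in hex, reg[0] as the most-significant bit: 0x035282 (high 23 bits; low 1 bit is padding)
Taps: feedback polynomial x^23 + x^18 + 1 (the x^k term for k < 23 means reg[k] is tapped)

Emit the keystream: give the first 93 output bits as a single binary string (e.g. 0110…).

000000110101001010000010000101100001010110101001011001110001001111001100101010110111110001111

k : reg_k → out_k, fb_k
0: 00000011010100101000001 → 0, fb=0
1: 00000110101001010000010 → 0, fb=0
2: 00001101010010100000100 → 0, fb=0
3: 00011010100101000001000 → 0, fb=0
4: 00110101001010000010000 → 0, fb=1
5: 01101010010100000100001 → 0, fb=0
6: 11010100101000001000010 → 1, fb=1
7: 10101001010000010000101 → 1, fb=1
8: 01010010100000100001011 → 0, fb=0
9: 10100101000001000010110 → 1, fb=0
10: 01001010000010000101100 → 0, fb=0
11: 10010100000100001011000 → 1, fb=0
12: 00101000001000010110000 → 0, fb=1
13: 01010000010000101100001 → 0, fb=0
14: 10100000100001011000010 → 1, fb=1
15: 01000001000010110000101 → 0, fb=0
16: 10000010000101100001010 → 1, fb=1
17: 00000100001011000010101 → 0, fb=1
18: 00001000010110000101011 → 0, fb=0
19: 00010000101100001010110 → 0, fb=1
20: 00100001011000010101101 → 0, fb=0
21: 01000010110000101011010 → 0, fb=1
22: 10000101100001010110101 → 1, fb=0
23: 00001011000010101101010 → 0, fb=0
24: 00010110000101011010100 → 0, fb=1
25: 00101100001010110101001 → 0, fb=0
26: 01011000010101101010010 → 0, fb=1
27: 10110000101011010100101 → 1, fb=1
28: 01100001010110101001011 → 0, fb=0
29: 11000010101101010010110 → 1, fb=0
30: 10000101011010100101100 → 1, fb=1
31: 00001010110101001011001 → 0, fb=1
32: 00010101101010010110011 → 0, fb=1
33: 00101011010100101100111 → 0, fb=0
34: 01010110101001011001110 → 0, fb=0
35: 10101101010010110011100 → 1, fb=0
36: 01011010100101100111000 → 0, fb=1
37: 10110101001011001110001 → 1, fb=0
38: 01101010010110011100010 → 0, fb=0
39: 11010100101100111000100 → 1, fb=1
40: 10101001011001110001001 → 1, fb=1
41: 01010010110011100010011 → 0, fb=1
42: 10100101100111000100111 → 1, fb=1
43: 01001011001110001001111 → 0, fb=0
44: 10010110011100010011110 → 1, fb=0
45: 00101100111000100111100 → 0, fb=1
46: 01011001110001001111001 → 0, fb=1
47: 10110011100010011110011 → 1, fb=0
48: 01100111000100111100110 → 0, fb=0
49: 11001110001001111001100 → 1, fb=1
50: 10011100010011110011001 → 1, fb=0
51: 00111000100111100110010 → 0, fb=1
52: 01110001001111001100101 → 0, fb=0
53: 11100010011110011001010 → 1, fb=1
54: 11000100111100110010101 → 1, fb=0
55: 10001001111001100101010 → 1, fb=1
56: 00010011110011001010101 → 0, fb=1
57: 00100111100110010101011 → 0, fb=0
58: 01001111001100101010110 → 0, fb=1
59: 10011110011001010101101 → 1, fb=1
60: 00111100110010101011011 → 0, fb=1
61: 01111001100101010110111 → 0, fb=1
62: 11110011001010101101111 → 1, fb=1
63: 11100110010101011011111 → 1, fb=0
64: 11001100101010110111110 → 1, fb=0
65: 10011001010101101111100 → 1, fb=0
66: 00110010101011011111000 → 0, fb=1
67: 01100101010110111110001 → 0, fb=1
68: 11001010101101111100011 → 1, fb=1
69: 10010101011011111000111 → 1, fb=1
70: 00101010110111110001111 → 0, fb=0
71: 01010101101111100011110 → 0, fb=1
72: 10101011011111000111101 → 1, fb=0
73: 01010110111110001111010 → 0, fb=1
74: 10101101111100011110101 → 1, fb=0
75: 01011011111000111101010 → 0, fb=0
76: 10110111110001111010100 → 1, fb=0
77: 01101111100011110101000 → 0, fb=0
78: 11011111000111101010000 → 1, fb=0
79: 10111110001111010100000 → 1, fb=1
80: 01111100011110101000001 → 0, fb=0
81: 11111000111101010000010 → 1, fb=1
82: 11110001111010100000101 → 1, fb=1
83: 11100011110101000001011 → 1, fb=1
84: 11000111101010000010111 → 1, fb=0
85: 10001111010100000101110 → 1, fb=1
86: 00011110101000001011101 → 0, fb=1
87: 00111101010000010111011 → 0, fb=1
88: 01111010100000101110111 → 0, fb=1
89: 11110101000001011101111 → 1, fb=1
90: 11101010000010111011111 → 1, fb=0
91: 11010100000101110111110 → 1, fb=0
92: 10101000001011101111100 → 1, fb=0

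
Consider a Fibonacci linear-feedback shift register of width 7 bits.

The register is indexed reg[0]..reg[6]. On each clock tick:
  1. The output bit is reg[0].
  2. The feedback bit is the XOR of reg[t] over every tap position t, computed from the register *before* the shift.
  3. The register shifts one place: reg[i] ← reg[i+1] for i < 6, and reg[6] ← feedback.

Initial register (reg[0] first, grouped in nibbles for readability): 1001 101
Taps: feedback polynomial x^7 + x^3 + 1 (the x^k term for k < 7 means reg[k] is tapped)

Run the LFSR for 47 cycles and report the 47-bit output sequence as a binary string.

step | reg (before) | out | fb
   0 | 1001101 | 1 | 0
   1 | 0011010 | 0 | 1
   2 | 0110101 | 0 | 0
   3 | 1101010 | 1 | 0
   4 | 1010100 | 1 | 1
   5 | 0101001 | 0 | 1
   6 | 1010011 | 1 | 1
   7 | 0100111 | 0 | 0
   8 | 1001110 | 1 | 0
   9 | 0011100 | 0 | 1
  10 | 0111001 | 0 | 1
  11 | 1110011 | 1 | 1
  12 | 1100111 | 1 | 1
  13 | 1001111 | 1 | 0
  14 | 0011110 | 0 | 1
  15 | 0111101 | 0 | 1
  16 | 1111011 | 1 | 0
  17 | 1110110 | 1 | 1
  18 | 1101101 | 1 | 0
  19 | 1011010 | 1 | 0
  20 | 0110100 | 0 | 0
  21 | 1101000 | 1 | 0
  22 | 1010000 | 1 | 1
  23 | 0100001 | 0 | 0
  24 | 1000010 | 1 | 1
  25 | 0000101 | 0 | 0
  26 | 0001010 | 0 | 1
  27 | 0010101 | 0 | 0
  28 | 0101010 | 0 | 1
  29 | 1010101 | 1 | 1
  30 | 0101011 | 0 | 1
  31 | 1010111 | 1 | 1
  32 | 0101111 | 0 | 1
  33 | 1011111 | 1 | 0
  34 | 0111110 | 0 | 1
  35 | 1111101 | 1 | 0
  36 | 1111010 | 1 | 0
  37 | 1110100 | 1 | 1
  38 | 1101001 | 1 | 0
  39 | 1010010 | 1 | 1
  40 | 0100101 | 0 | 0
  41 | 1001010 | 1 | 0
  42 | 0010100 | 0 | 0
  43 | 0101000 | 0 | 1
  44 | 1010001 | 1 | 1
  45 | 0100011 | 0 | 0
  46 | 1000110 | 1 | 1

10011010100111001111011010000101010111110100101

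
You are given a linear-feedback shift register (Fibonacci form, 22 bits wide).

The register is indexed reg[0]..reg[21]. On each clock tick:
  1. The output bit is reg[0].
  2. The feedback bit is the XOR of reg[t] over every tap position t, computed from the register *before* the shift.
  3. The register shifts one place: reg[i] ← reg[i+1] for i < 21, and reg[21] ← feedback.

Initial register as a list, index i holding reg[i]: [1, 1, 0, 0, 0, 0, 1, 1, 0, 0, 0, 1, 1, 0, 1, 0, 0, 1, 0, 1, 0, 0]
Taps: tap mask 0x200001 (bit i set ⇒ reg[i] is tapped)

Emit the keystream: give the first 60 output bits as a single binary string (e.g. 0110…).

110000110001101001010010000010000100111001110000001111100010

tick  register→output (feedback)
  0  1100001100011010010100→1 (1)
  1  1000011000110100101001→1 (0)
  2  0000110001101001010010→0 (0)
  3  0001100011010010100100→0 (0)
  4  0011000110100101001000→0 (0)
  5  0110001101001010010000→0 (0)
  6  1100011010010100100000→1 (1)
  7  1000110100101001000001→1 (0)
  8  0001101001010010000010→0 (0)
  9  0011010010100100000100→0 (0)
 10  0110100101001000001000→0 (0)
 11  1101001010010000010000→1 (1)
 12  1010010100100000100001→1 (0)
 13  0100101001000001000010→0 (0)
 14  1001010010000010000100→1 (1)
 15  0010100100000100001001→0 (1)
 16  0101001000001000010011→0 (1)
 17  1010010000010000100111→1 (0)
 18  0100100000100001001110→0 (0)
 19  1001000001000010011100→1 (1)
 20  0010000010000100111001→0 (1)
 21  0100000100001001110011→0 (1)
 22  1000001000010011100111→1 (0)
 23  0000010000100111001110→0 (0)
 24  0000100001001110011100→0 (0)
 25  0001000010011100111000→0 (0)
 26  0010000100111001110000→0 (0)
 27  0100001001110011100000→0 (0)
 28  1000010011100111000000→1 (1)
 29  0000100111001110000001→0 (1)
 30  0001001110011100000011→0 (1)
 31  0010011100111000000111→0 (1)
 32  0100111001110000001111→0 (1)
 33  1001110011100000011111→1 (0)
 34  0011100111000000111110→0 (0)
 35  0111001110000001111100→0 (0)
 36  1110011100000011111000→1 (1)
 37  1100111000000111110001→1 (0)
 38  1001110000001111100010→1 (1)
 39  0011100000011111000101→0 (1)
 40  0111000000111110001011→0 (1)
 41  1110000001111100010111→1 (0)
 42  1100000011111000101110→1 (1)
 43  1000000111110001011101→1 (0)
 44  0000001111100010111010→0 (0)
 45  0000011111000101110100→0 (0)
 46  0000111110001011101000→0 (0)
 47  0001111100010111010000→0 (0)
 48  0011111000101110100000→0 (0)
 49  0111110001011101000000→0 (0)
 50  1111100010111010000000→1 (1)
 51  1111000101110100000001→1 (0)
 52  1110001011101000000010→1 (1)
 53  1100010111010000000101→1 (0)
 54  1000101110100000001010→1 (1)
 55  0001011101000000010101→0 (1)
 56  0010111010000000101011→0 (1)
 57  0101110100000001010111→0 (1)
 58  1011101000000010101111→1 (0)
 59  0111010000000101011110→0 (0)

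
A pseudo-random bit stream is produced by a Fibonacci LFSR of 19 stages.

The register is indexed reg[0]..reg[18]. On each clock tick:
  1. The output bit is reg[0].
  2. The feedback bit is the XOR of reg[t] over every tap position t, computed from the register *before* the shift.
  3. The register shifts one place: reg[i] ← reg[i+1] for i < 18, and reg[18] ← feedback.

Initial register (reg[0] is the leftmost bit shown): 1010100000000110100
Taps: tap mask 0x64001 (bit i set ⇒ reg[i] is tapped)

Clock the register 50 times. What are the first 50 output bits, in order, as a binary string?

tick  register→output (feedback)
  0  1010100000000110100→1 (0)
  1  0101000000001101000→0 (0)
  2  1010000000011010000→1 (0)
  3  0100000000110100000→0 (0)
  4  1000000001101000000→1 (1)
  5  0000000011010000001→0 (1)
  6  0000000110100000011→0 (0)
  7  0000001101000000110→0 (1)
  8  0000011010000001101→0 (1)
  9  0000110100000011011→0 (1)
 10  0001101000000110111→0 (1)
 11  0011010000001101111→0 (0)
 12  0110100000011011110→0 (0)
 13  1101000000110111100→1 (0)
 14  1010000001101111000→1 (0)
 15  0100000011011110000→0 (1)
 16  1000000110111100001→1 (0)
 17  0000001101111000010→0 (1)
 18  0000011011110000101→0 (1)
 19  0000110111100001011→0 (0)
 20  0001101111000010110→0 (0)
 21  0011011110000101100→0 (0)
 22  0110111100001011000→0 (1)
 23  1101111000010110001→1 (1)
 24  1011110000101100011→1 (1)
 25  0111100001011000111→0 (0)
 26  1111000010110001110→1 (0)
 27  1110000101100011100→1 (0)
 28  1100001011000111000→1 (0)
 29  1000010110001110000→1 (0)
 30  0000101100011100000→0 (0)
 31  0001011000111000000→0 (0)
 32  0010110001110000000→0 (0)
 33  0101100011100000000→0 (0)
 34  1011000111000000000→1 (1)
 35  0110001110000000001→0 (1)
 36  1100011100000000011→1 (1)
 37  1000111000000000111→1 (1)
 38  0001110000000001111→0 (0)
 39  0011100000000011110→0 (0)
 40  0111000000000111100→0 (1)
 41  1110000000001111001→1 (1)
 42  1100000000011110011→1 (0)
 43  1000000000111100110→1 (0)
 44  0000000001111001100→0 (0)
 45  0000000011110011000→0 (1)
 46  0000000111100110001→0 (0)
 47  0000001111001100010→0 (1)
 48  0000011110011000101→0 (1)
 49  0000111100110001011→0 (0)

10101000000001101000000110111100001011000111000000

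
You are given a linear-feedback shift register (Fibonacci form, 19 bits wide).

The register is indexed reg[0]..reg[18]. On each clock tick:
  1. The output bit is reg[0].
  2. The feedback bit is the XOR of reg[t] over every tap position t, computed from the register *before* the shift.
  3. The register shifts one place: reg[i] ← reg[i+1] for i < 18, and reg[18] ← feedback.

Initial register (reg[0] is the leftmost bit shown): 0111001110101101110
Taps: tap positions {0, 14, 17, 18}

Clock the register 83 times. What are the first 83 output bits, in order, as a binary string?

k : reg_k → out_k, fb_k
0: 0111001110101101110 → 0, fb=1
1: 1110011101011011101 → 1, fb=1
2: 1100111010110111011 → 1, fb=0
3: 1001110101101110110 → 1, fb=1
4: 0011101011011101101 → 0, fb=1
5: 0111010110111011011 → 0, fb=1
6: 1110101101110110111 → 1, fb=0
7: 1101011011101101110 → 1, fb=0
8: 1010110111011011100 → 1, fb=0
9: 0101101110110111000 → 0, fb=1
10: 1011011101101110001 → 1, fb=1
11: 0110111011011100011 → 0, fb=0
12: 1101110110111000110 → 1, fb=0
13: 1011101101110001100 → 1, fb=1
14: 0111011011100011001 → 0, fb=0
15: 1110110111000110010 → 1, fb=1
16: 1101101110001100101 → 1, fb=0
17: 1011011100011001010 → 1, fb=0
18: 0110111000110010100 → 0, fb=1
19: 1101110001100101001 → 1, fb=0
20: 1011100011001010010 → 1, fb=1
21: 0111000110010100101 → 0, fb=1
22: 1110001100101001011 → 1, fb=1
23: 1100011001010010111 → 1, fb=0
24: 1000110010100101110 → 1, fb=0
25: 0001100101001011100 → 0, fb=1
26: 0011001010010111001 → 0, fb=0
27: 0110010100101110010 → 0, fb=0
28: 1100101001011100100 → 1, fb=1
29: 1001010010111001001 → 1, fb=0
30: 0010100101110010010 → 0, fb=0
31: 0101001011100100100 → 0, fb=0
32: 1010010111001001000 → 1, fb=1
33: 0100101110010010001 → 0, fb=0
34: 1001011100100100010 → 1, fb=0
35: 0010111001001000100 → 0, fb=0
36: 0101110010010001000 → 0, fb=0
37: 1011100100100010000 → 1, fb=0
38: 0111001001000100000 → 0, fb=0
39: 1110010010001000000 → 1, fb=1
40: 1100100100010000001 → 1, fb=0
41: 1001001000100000010 → 1, fb=0
42: 0010010001000000100 → 0, fb=0
43: 0100100010000001000 → 0, fb=0
44: 1001000100000010000 → 1, fb=0
45: 0010001000000100000 → 0, fb=0
46: 0100010000001000000 → 0, fb=0
47: 1000100000010000000 → 1, fb=1
48: 0001000000100000001 → 0, fb=1
49: 0010000001000000011 → 0, fb=0
50: 0100000010000000110 → 0, fb=1
51: 1000000100000001101 → 1, fb=0
52: 0000001000000011010 → 0, fb=0
53: 0000010000000110100 → 0, fb=1
54: 0000100000001101001 → 0, fb=1
55: 0001000000011010011 → 0, fb=1
56: 0010000000110100111 → 0, fb=0
57: 0100000001101001110 → 0, fb=1
58: 1000000011010011101 → 1, fb=1
59: 0000000110100111011 → 0, fb=1
60: 0000001101001110111 → 0, fb=1
61: 0000011010011101111 → 0, fb=0
62: 0000110100111011110 → 0, fb=0
63: 0001101001110111100 → 0, fb=1
64: 0011010011101111001 → 0, fb=0
65: 0110100111011110010 → 0, fb=0
66: 1101001110111100100 → 1, fb=1
67: 1010011101111001001 → 1, fb=0
68: 0100111011110010010 → 0, fb=0
69: 1001110111100100100 → 1, fb=1
70: 0011101111001001001 → 0, fb=1
71: 0111011110010010011 → 0, fb=1
72: 1110111100100100111 → 1, fb=1
73: 1101111001001001111 → 1, fb=1
74: 1011110010010011111 → 1, fb=0
75: 0111100100100111110 → 0, fb=0
76: 1111001001001111100 → 1, fb=0
77: 1110010010011111000 → 1, fb=0
78: 1100100100111110000 → 1, fb=0
79: 1001001001111100000 → 1, fb=1
80: 0010010011111000001 → 0, fb=1
81: 0100100111110000011 → 0, fb=0
82: 1001001111100000110 → 1, fb=0

01110011101011011101101110001100101001011100100100010000001000000011010011101111001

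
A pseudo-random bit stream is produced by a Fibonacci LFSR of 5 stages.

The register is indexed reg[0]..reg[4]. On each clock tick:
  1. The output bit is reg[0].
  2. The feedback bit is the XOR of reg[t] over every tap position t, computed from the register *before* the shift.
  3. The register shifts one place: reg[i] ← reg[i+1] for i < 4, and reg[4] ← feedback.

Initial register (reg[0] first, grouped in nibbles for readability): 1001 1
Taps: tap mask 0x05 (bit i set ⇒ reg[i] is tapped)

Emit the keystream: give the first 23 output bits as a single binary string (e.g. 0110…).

10011111000110111010100

k : reg_k → out_k, fb_k
0: 10011 → 1, fb=1
1: 00111 → 0, fb=1
2: 01111 → 0, fb=1
3: 11111 → 1, fb=0
4: 11110 → 1, fb=0
5: 11100 → 1, fb=0
6: 11000 → 1, fb=1
7: 10001 → 1, fb=1
8: 00011 → 0, fb=0
9: 00110 → 0, fb=1
10: 01101 → 0, fb=1
11: 11011 → 1, fb=1
12: 10111 → 1, fb=0
13: 01110 → 0, fb=1
14: 11101 → 1, fb=0
15: 11010 → 1, fb=1
16: 10101 → 1, fb=0
17: 01010 → 0, fb=0
18: 10100 → 1, fb=0
19: 01000 → 0, fb=0
20: 10000 → 1, fb=1
21: 00001 → 0, fb=0
22: 00010 → 0, fb=0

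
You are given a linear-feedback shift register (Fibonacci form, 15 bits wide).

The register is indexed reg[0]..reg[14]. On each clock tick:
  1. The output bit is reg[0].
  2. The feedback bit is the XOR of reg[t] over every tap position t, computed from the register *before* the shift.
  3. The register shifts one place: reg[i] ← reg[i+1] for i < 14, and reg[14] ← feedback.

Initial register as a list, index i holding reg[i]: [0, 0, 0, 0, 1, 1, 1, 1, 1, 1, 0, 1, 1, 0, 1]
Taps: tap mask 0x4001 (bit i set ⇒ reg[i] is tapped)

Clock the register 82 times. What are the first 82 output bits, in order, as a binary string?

0000111111011011111010101101101010011001001001100010001110001000011110100001111101

tick  register→output (feedback)
  0  000011111101101→0 (1)
  1  000111111011011→0 (1)
  2  001111110110111→0 (1)
  3  011111101101111→0 (1)
  4  111111011011111→1 (0)
  5  111110110111110→1 (1)
  6  111101101111101→1 (0)
  7  111011011111010→1 (1)
  8  110110111110101→1 (0)
  9  101101111101010→1 (1)
 10  011011111010101→0 (1)
 11  110111110101011→1 (0)
 12  101111101010110→1 (1)
 13  011111010101101→0 (1)
 14  111110101011011→1 (0)
 15  111101010110110→1 (1)
 16  111010101101101→1 (0)
 17  110101011011010→1 (1)
 18  101010110110101→1 (0)
 19  010101101101010→0 (0)
 20  101011011010100→1 (1)
 21  010110110101001→0 (1)
 22  101101101010011→1 (0)
 23  011011010100110→0 (0)
 24  110110101001100→1 (1)
 25  101101010011001→1 (0)
 26  011010100110010→0 (0)
 27  110101001100100→1 (1)
 28  101010011001001→1 (0)
 29  010100110010010→0 (0)
 30  101001100100100→1 (1)
 31  010011001001001→0 (1)
 32  100110010010011→1 (0)
 33  001100100100110→0 (0)
 34  011001001001100→0 (0)
 35  110010010011000→1 (1)
 36  100100100110001→1 (0)
 37  001001001100010→0 (0)
 38  010010011000100→0 (0)
 39  100100110001000→1 (1)
 40  001001100010001→0 (1)
 41  010011000100011→0 (1)
 42  100110001000111→1 (0)
 43  001100010001110→0 (0)
 44  011000100011100→0 (0)
 45  110001000111000→1 (1)
 46  100010001110001→1 (0)
 47  000100011100010→0 (0)
 48  001000111000100→0 (0)
 49  010001110001000→0 (0)
 50  100011100010000→1 (1)
 51  000111000100001→0 (1)
 52  001110001000011→0 (1)
 53  011100010000111→0 (1)
 54  111000100001111→1 (0)
 55  110001000011110→1 (1)
 56  100010000111101→1 (0)
 57  000100001111010→0 (0)
 58  001000011110100→0 (0)
 59  010000111101000→0 (0)
 60  100001111010000→1 (1)
 61  000011110100001→0 (1)
 62  000111101000011→0 (1)
 63  001111010000111→0 (1)
 64  011110100001111→0 (1)
 65  111101000011111→1 (0)
 66  111010000111110→1 (1)
 67  110100001111101→1 (0)
 68  101000011111010→1 (1)
 69  010000111110101→0 (1)
 70  100001111101011→1 (0)
 71  000011111010110→0 (0)
 72  000111110101100→0 (0)
 73  001111101011000→0 (0)
 74  011111010110000→0 (0)
 75  111110101100000→1 (1)
 76  111101011000001→1 (0)
 77  111010110000010→1 (1)
 78  110101100000101→1 (0)
 79  101011000001010→1 (1)
 80  010110000010101→0 (1)
 81  101100000101011→1 (0)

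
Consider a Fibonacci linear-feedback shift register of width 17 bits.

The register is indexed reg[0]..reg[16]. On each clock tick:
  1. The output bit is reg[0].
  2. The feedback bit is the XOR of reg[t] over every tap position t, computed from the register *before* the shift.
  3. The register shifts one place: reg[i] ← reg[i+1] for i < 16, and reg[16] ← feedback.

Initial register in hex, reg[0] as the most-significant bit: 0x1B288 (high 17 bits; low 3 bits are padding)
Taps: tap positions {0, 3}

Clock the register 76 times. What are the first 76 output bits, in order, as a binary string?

tick  register→output (feedback)
  0  00011011001010001→0 (1)
  1  00110110010100011→0 (1)
  2  01101100101000111→0 (0)
  3  11011001010001110→1 (0)
  4  10110010100011100→1 (0)
  5  01100101000111000→0 (0)
  6  11001010001110000→1 (1)
  7  10010100011100001→1 (0)
  8  00101000111000010→0 (0)
  9  01010001110000100→0 (1)
 10  10100011100001001→1 (1)
 11  01000111000010011→0 (0)
 12  10001110000100110→1 (1)
 13  00011100001001101→0 (1)
 14  00111000010011011→0 (1)
 15  01110000100110111→0 (1)
 16  11100001001101111→1 (1)
 17  11000010011011111→1 (1)
 18  10000100110111111→1 (1)
 19  00001001101111111→0 (0)
 20  00010011011111110→0 (1)
 21  00100110111111101→0 (0)
 22  01001101111111010→0 (0)
 23  10011011111110100→1 (0)
 24  00110111111101000→0 (1)
 25  01101111111010001→0 (0)
 26  11011111110100010→1 (0)
 27  10111111101000100→1 (0)
 28  01111111010001000→0 (1)
 29  11111110100010001→1 (0)
 30  11111101000100010→1 (0)
 31  11111010001000100→1 (0)
 32  11110100010001000→1 (0)
 33  11101000100010000→1 (1)
 34  11010001000100001→1 (0)
 35  10100010001000010→1 (1)
 36  01000100010000101→0 (0)
 37  10001000100001010→1 (1)
 38  00010001000010101→0 (1)
 39  00100010000101011→0 (0)
 40  01000100001010110→0 (0)
 41  10001000010101100→1 (1)
 42  00010000101011001→0 (1)
 43  00100001010110011→0 (0)
 44  01000010101100110→0 (0)
 45  10000101011001100→1 (1)
 46  00001010110011001→0 (0)
 47  00010101100110010→0 (1)
 48  00101011001100101→0 (0)
 49  01010110011001010→0 (1)
 50  10101100110010101→1 (1)
 51  01011001100101011→0 (1)
 52  10110011001010111→1 (0)
 53  01100110010101110→0 (0)
 54  11001100101011100→1 (1)
 55  10011001010111001→1 (0)
 56  00110010101110010→0 (1)
 57  01100101011100101→0 (0)
 58  11001010111001010→1 (1)
 59  10010101110010101→1 (0)
 60  00101011100101010→0 (0)
 61  01010111001010100→0 (1)
 62  10101110010101001→1 (1)
 63  01011100101010011→0 (1)
 64  10111001010100111→1 (0)
 65  01110010101001110→0 (1)
 66  11100101010011101→1 (1)
 67  11001010100111011→1 (1)
 68  10010101001110111→1 (0)
 69  00101010011101110→0 (0)
 70  01010100111011100→0 (1)
 71  10101001110111001→1 (1)
 72  01010011101110011→0 (1)
 73  10100111011100111→1 (1)
 74  01001110111001111→0 (0)
 75  10011101110011110→1 (0)

0001101100101000111000010011011111110100010001000010101100110010101110010101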